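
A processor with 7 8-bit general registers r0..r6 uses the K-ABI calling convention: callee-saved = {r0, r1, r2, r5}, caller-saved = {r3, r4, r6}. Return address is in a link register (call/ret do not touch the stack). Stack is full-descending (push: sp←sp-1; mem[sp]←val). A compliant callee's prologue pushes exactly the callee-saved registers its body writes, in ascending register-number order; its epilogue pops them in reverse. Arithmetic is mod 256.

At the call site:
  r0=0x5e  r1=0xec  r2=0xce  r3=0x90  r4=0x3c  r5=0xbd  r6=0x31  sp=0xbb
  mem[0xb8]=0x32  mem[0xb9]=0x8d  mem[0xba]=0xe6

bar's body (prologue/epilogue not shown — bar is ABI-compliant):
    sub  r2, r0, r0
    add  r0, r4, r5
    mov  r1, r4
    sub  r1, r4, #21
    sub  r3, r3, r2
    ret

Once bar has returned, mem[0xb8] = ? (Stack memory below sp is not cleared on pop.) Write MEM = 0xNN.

prologue: push r0 -> mem[0xba]=0x5e, sp=0xba
prologue: push r1 -> mem[0xb9]=0xec, sp=0xb9
prologue: push r2 -> mem[0xb8]=0xce, sp=0xb8
body[0] sub  r2, r0, r0 -> r2=0x00
body[1] add  r0, r4, r5 -> r0=0xf9
body[2] mov  r1, r4 -> r1=0x3c
body[3] sub  r1, r4, #21 -> r1=0x27
body[4] sub  r3, r3, r2 -> r3=0x90
epilogue: pop r2=0xce, sp=0xb9
epilogue: pop r1=0xec, sp=0xba
epilogue: pop r0=0x5e, sp=0xbb
prologue pushed ['r0', 'r1', 'r2'] at ['0xba', '0xb9', '0xb8']

MEM = 0xce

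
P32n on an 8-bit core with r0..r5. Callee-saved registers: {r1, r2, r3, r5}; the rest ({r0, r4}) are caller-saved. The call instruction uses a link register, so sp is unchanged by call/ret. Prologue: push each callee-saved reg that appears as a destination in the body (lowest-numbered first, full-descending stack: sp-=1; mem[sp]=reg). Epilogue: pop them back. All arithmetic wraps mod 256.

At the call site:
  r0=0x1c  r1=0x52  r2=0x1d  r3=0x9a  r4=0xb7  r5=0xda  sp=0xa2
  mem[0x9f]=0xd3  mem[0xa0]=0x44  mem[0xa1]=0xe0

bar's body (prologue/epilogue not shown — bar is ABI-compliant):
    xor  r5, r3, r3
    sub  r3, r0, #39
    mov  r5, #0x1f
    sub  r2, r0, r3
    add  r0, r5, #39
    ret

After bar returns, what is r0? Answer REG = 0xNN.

prologue: push r2 → mem[0xa1]=0x1d, sp=0xa1
prologue: push r3 → mem[0xa0]=0x9a, sp=0xa0
prologue: push r5 → mem[0x9f]=0xda, sp=0x9f
body[0] xor  r5, r3, r3 → r5=0x00
body[1] sub  r3, r0, #39 → r3=0xf5
body[2] mov  r5, #0x1f → r5=0x1f
body[3] sub  r2, r0, r3 → r2=0x27
body[4] add  r0, r5, #39 → r0=0x46
epilogue: pop r5=0xda, sp=0xa0
epilogue: pop r3=0x9a, sp=0xa1
epilogue: pop r2=0x1d, sp=0xa2
r0 is caller-saved → body value

REG = 0x46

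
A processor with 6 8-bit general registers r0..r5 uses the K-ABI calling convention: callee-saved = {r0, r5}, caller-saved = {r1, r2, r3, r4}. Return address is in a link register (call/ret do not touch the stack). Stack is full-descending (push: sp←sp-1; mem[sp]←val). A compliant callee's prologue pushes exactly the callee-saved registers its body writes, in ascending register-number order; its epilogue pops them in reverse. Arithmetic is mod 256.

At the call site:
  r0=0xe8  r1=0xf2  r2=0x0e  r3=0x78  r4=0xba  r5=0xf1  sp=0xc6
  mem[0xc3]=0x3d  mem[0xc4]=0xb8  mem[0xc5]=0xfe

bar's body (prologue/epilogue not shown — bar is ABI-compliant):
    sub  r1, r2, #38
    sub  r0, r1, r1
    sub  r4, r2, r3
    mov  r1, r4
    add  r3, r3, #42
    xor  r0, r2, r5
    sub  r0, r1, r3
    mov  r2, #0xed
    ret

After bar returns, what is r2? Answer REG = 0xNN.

prologue: push r0 → mem[0xc5]=0xe8, sp=0xc5
body[0] sub  r1, r2, #38 → r1=0xe8
body[1] sub  r0, r1, r1 → r0=0x00
body[2] sub  r4, r2, r3 → r4=0x96
body[3] mov  r1, r4 → r1=0x96
body[4] add  r3, r3, #42 → r3=0xa2
body[5] xor  r0, r2, r5 → r0=0xff
body[6] sub  r0, r1, r3 → r0=0xf4
body[7] mov  r2, #0xed → r2=0xed
epilogue: pop r0=0xe8, sp=0xc6
r2 is caller-saved → body value

REG = 0xed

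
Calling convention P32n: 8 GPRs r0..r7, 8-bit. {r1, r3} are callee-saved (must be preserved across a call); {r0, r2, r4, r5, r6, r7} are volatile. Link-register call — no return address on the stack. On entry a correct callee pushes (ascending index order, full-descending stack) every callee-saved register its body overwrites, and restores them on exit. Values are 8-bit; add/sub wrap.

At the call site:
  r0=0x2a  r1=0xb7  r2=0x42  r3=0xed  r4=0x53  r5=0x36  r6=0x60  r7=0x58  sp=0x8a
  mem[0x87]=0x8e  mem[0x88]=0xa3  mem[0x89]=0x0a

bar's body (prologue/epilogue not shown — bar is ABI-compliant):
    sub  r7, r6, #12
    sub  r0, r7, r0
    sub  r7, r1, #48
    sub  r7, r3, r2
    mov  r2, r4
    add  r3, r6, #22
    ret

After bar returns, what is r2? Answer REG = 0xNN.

REG = 0x53

prologue: push r3 → mem[0x89]=0xed, sp=0x89
body[0] sub  r7, r6, #12 → r7=0x54
body[1] sub  r0, r7, r0 → r0=0x2a
body[2] sub  r7, r1, #48 → r7=0x87
body[3] sub  r7, r3, r2 → r7=0xab
body[4] mov  r2, r4 → r2=0x53
body[5] add  r3, r6, #22 → r3=0x76
epilogue: pop r3=0xed, sp=0x8a
r2 is caller-saved → body value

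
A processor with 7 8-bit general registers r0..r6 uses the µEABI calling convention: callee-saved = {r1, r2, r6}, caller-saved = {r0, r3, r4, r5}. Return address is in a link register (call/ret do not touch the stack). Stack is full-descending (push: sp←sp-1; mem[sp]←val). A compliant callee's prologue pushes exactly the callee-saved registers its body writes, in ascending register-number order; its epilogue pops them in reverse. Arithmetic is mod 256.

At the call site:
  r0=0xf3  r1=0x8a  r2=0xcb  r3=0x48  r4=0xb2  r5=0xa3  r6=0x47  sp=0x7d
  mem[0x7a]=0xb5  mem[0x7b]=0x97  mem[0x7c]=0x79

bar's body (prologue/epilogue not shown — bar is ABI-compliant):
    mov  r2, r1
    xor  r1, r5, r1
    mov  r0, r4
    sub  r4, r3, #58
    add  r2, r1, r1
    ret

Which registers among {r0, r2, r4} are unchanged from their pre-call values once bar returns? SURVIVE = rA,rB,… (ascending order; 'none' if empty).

SURVIVE = r2

prologue: push r1 -> mem[0x7c]=0x8a, sp=0x7c
prologue: push r2 -> mem[0x7b]=0xcb, sp=0x7b
body[0] mov  r2, r1 -> r2=0x8a
body[1] xor  r1, r5, r1 -> r1=0x29
body[2] mov  r0, r4 -> r0=0xb2
body[3] sub  r4, r3, #58 -> r4=0x0e
body[4] add  r2, r1, r1 -> r2=0x52
epilogue: pop r2=0xcb, sp=0x7c
epilogue: pop r1=0x8a, sp=0x7d
r0: caller-saved, written=True
r2: callee-saved, written=True
r4: caller-saved, written=True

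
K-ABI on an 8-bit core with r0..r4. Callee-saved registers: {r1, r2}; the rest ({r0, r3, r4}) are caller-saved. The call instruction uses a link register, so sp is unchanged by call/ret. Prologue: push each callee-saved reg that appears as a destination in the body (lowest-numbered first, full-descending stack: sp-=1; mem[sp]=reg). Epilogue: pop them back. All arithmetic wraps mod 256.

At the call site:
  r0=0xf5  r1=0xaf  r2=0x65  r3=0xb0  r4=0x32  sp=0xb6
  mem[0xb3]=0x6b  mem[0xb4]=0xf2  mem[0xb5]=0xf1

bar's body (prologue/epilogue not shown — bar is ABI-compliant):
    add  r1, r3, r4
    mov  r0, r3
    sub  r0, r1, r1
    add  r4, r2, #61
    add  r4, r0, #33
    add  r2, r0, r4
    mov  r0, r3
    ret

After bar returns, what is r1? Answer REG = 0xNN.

prologue: push r1 -> mem[0xb5]=0xaf, sp=0xb5
prologue: push r2 -> mem[0xb4]=0x65, sp=0xb4
body[0] add  r1, r3, r4 -> r1=0xe2
body[1] mov  r0, r3 -> r0=0xb0
body[2] sub  r0, r1, r1 -> r0=0x00
body[3] add  r4, r2, #61 -> r4=0xa2
body[4] add  r4, r0, #33 -> r4=0x21
body[5] add  r2, r0, r4 -> r2=0x21
body[6] mov  r0, r3 -> r0=0xb0
epilogue: pop r2=0x65, sp=0xb5
epilogue: pop r1=0xaf, sp=0xb6
r1 is callee-saved -> restored

REG = 0xaf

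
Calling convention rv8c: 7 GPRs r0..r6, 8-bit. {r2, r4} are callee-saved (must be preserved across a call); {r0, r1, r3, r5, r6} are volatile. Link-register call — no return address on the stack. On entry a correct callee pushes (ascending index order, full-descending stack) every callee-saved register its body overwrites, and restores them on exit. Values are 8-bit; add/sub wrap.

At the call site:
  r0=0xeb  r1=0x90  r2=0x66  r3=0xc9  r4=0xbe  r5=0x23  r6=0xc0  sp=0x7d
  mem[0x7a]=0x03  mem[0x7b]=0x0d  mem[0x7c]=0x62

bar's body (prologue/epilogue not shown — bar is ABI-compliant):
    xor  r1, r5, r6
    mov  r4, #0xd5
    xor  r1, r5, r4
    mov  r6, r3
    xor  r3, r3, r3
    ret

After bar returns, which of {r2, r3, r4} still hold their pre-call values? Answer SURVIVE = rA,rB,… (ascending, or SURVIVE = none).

prologue: push r4 → mem[0x7c]=0xbe, sp=0x7c
body[0] xor  r1, r5, r6 → r1=0xe3
body[1] mov  r4, #0xd5 → r4=0xd5
body[2] xor  r1, r5, r4 → r1=0xf6
body[3] mov  r6, r3 → r6=0xc9
body[4] xor  r3, r3, r3 → r3=0x00
epilogue: pop r4=0xbe, sp=0x7d
r2: callee-saved, written=False
r3: caller-saved, written=True
r4: callee-saved, written=True

SURVIVE = r2,r4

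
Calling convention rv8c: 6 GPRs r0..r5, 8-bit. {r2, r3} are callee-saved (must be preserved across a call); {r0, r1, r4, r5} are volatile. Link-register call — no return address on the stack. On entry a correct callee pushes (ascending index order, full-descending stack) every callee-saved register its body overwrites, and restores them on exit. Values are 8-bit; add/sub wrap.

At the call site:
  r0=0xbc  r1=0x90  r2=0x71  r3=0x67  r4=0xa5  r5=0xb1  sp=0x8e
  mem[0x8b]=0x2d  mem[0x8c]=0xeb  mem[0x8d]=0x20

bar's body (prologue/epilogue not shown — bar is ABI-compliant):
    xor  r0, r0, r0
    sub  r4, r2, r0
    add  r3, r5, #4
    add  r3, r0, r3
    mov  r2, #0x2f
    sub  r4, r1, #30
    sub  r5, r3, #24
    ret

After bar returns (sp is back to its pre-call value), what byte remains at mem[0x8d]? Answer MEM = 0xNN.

MEM = 0x71

prologue: push r2 → mem[0x8d]=0x71, sp=0x8d
prologue: push r3 → mem[0x8c]=0x67, sp=0x8c
body[0] xor  r0, r0, r0 → r0=0x00
body[1] sub  r4, r2, r0 → r4=0x71
body[2] add  r3, r5, #4 → r3=0xb5
body[3] add  r3, r0, r3 → r3=0xb5
body[4] mov  r2, #0x2f → r2=0x2f
body[5] sub  r4, r1, #30 → r4=0x72
body[6] sub  r5, r3, #24 → r5=0x9d
epilogue: pop r3=0x67, sp=0x8d
epilogue: pop r2=0x71, sp=0x8e
prologue pushed ['r2', 'r3'] at ['0x8d', '0x8c']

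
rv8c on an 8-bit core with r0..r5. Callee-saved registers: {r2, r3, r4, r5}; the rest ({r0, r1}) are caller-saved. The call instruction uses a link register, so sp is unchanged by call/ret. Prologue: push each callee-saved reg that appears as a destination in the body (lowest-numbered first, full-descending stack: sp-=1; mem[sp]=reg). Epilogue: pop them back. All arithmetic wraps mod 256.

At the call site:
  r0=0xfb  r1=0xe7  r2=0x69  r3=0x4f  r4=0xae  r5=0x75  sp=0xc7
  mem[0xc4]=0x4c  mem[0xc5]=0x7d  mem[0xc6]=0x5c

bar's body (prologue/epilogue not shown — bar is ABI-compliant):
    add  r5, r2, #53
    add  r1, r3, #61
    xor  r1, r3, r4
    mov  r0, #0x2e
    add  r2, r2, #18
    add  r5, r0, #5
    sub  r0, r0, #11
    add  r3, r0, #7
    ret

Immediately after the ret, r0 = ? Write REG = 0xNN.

REG = 0x23

prologue: push r2 → mem[0xc6]=0x69, sp=0xc6
prologue: push r3 → mem[0xc5]=0x4f, sp=0xc5
prologue: push r5 → mem[0xc4]=0x75, sp=0xc4
body[0] add  r5, r2, #53 → r5=0x9e
body[1] add  r1, r3, #61 → r1=0x8c
body[2] xor  r1, r3, r4 → r1=0xe1
body[3] mov  r0, #0x2e → r0=0x2e
body[4] add  r2, r2, #18 → r2=0x7b
body[5] add  r5, r0, #5 → r5=0x33
body[6] sub  r0, r0, #11 → r0=0x23
body[7] add  r3, r0, #7 → r3=0x2a
epilogue: pop r5=0x75, sp=0xc5
epilogue: pop r3=0x4f, sp=0xc6
epilogue: pop r2=0x69, sp=0xc7
r0 is caller-saved → body value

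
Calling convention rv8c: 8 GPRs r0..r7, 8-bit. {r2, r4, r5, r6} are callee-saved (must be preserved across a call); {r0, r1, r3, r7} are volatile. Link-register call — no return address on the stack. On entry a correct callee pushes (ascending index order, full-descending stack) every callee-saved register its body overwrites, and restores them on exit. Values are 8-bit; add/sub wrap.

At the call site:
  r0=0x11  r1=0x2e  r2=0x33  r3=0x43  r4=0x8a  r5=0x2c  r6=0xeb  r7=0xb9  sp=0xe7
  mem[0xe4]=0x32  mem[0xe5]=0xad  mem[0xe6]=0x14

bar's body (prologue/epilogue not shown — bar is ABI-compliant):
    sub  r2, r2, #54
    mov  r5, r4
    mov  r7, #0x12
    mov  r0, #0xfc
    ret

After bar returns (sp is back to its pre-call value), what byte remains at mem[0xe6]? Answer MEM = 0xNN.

MEM = 0x33

prologue: push r2 → mem[0xe6]=0x33, sp=0xe6
prologue: push r5 → mem[0xe5]=0x2c, sp=0xe5
body[0] sub  r2, r2, #54 → r2=0xfd
body[1] mov  r5, r4 → r5=0x8a
body[2] mov  r7, #0x12 → r7=0x12
body[3] mov  r0, #0xfc → r0=0xfc
epilogue: pop r5=0x2c, sp=0xe6
epilogue: pop r2=0x33, sp=0xe7
prologue pushed ['r2', 'r5'] at ['0xe6', '0xe5']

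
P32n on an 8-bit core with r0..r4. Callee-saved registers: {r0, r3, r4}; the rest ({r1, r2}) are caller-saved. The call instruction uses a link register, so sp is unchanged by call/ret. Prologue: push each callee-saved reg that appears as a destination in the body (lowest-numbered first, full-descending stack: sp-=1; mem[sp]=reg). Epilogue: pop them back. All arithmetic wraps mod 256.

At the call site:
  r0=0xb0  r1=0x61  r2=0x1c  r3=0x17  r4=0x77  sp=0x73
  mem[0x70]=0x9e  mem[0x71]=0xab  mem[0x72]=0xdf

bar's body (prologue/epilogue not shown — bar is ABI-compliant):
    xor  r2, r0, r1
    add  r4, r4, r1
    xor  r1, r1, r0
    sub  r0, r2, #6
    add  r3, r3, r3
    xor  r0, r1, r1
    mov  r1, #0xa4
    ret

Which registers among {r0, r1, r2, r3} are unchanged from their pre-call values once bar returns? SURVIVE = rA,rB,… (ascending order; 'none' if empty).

prologue: push r0 -> mem[0x72]=0xb0, sp=0x72
prologue: push r3 -> mem[0x71]=0x17, sp=0x71
prologue: push r4 -> mem[0x70]=0x77, sp=0x70
body[0] xor  r2, r0, r1 -> r2=0xd1
body[1] add  r4, r4, r1 -> r4=0xd8
body[2] xor  r1, r1, r0 -> r1=0xd1
body[3] sub  r0, r2, #6 -> r0=0xcb
body[4] add  r3, r3, r3 -> r3=0x2e
body[5] xor  r0, r1, r1 -> r0=0x00
body[6] mov  r1, #0xa4 -> r1=0xa4
epilogue: pop r4=0x77, sp=0x71
epilogue: pop r3=0x17, sp=0x72
epilogue: pop r0=0xb0, sp=0x73
r0: callee-saved, written=True
r1: caller-saved, written=True
r2: caller-saved, written=True
r3: callee-saved, written=True

SURVIVE = r0,r3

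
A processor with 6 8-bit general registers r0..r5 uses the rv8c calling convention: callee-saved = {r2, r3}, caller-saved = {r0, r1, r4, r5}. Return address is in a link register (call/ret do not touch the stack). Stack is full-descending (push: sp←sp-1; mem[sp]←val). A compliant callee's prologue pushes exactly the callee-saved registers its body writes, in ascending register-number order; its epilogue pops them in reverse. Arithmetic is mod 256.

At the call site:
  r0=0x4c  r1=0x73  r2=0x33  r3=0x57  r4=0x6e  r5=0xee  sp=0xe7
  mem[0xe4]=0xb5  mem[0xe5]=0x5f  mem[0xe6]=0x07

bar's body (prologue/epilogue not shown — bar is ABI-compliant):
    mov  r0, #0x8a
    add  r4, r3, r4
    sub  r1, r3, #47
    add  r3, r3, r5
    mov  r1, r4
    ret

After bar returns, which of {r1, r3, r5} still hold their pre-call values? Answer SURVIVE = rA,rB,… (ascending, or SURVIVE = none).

prologue: push r3 → mem[0xe6]=0x57, sp=0xe6
body[0] mov  r0, #0x8a → r0=0x8a
body[1] add  r4, r3, r4 → r4=0xc5
body[2] sub  r1, r3, #47 → r1=0x28
body[3] add  r3, r3, r5 → r3=0x45
body[4] mov  r1, r4 → r1=0xc5
epilogue: pop r3=0x57, sp=0xe7
r1: caller-saved, written=True
r3: callee-saved, written=True
r5: caller-saved, written=False

SURVIVE = r3,r5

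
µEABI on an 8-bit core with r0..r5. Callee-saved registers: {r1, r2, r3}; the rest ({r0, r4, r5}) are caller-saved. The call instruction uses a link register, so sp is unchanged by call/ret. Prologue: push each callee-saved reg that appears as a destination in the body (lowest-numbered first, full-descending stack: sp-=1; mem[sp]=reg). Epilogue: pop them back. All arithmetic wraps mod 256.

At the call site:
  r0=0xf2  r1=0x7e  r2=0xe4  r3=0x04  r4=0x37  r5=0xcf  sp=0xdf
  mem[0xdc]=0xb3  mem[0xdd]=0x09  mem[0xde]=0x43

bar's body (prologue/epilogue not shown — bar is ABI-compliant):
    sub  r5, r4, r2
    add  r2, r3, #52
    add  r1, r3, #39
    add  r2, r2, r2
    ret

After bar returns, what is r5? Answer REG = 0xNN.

prologue: push r1 → mem[0xde]=0x7e, sp=0xde
prologue: push r2 → mem[0xdd]=0xe4, sp=0xdd
body[0] sub  r5, r4, r2 → r5=0x53
body[1] add  r2, r3, #52 → r2=0x38
body[2] add  r1, r3, #39 → r1=0x2b
body[3] add  r2, r2, r2 → r2=0x70
epilogue: pop r2=0xe4, sp=0xde
epilogue: pop r1=0x7e, sp=0xdf
r5 is caller-saved → body value

REG = 0x53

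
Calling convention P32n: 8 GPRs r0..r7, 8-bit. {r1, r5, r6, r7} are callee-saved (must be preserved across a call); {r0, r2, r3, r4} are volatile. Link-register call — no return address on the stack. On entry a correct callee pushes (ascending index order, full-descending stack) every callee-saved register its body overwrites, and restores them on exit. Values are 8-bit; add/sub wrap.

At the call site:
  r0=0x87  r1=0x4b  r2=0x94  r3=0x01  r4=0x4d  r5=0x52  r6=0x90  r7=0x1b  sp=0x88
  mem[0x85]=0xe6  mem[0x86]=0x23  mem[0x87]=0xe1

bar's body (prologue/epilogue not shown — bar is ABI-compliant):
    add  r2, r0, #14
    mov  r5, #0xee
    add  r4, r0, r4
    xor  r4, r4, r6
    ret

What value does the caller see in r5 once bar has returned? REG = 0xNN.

prologue: push r5 -> mem[0x87]=0x52, sp=0x87
body[0] add  r2, r0, #14 -> r2=0x95
body[1] mov  r5, #0xee -> r5=0xee
body[2] add  r4, r0, r4 -> r4=0xd4
body[3] xor  r4, r4, r6 -> r4=0x44
epilogue: pop r5=0x52, sp=0x88
r5 is callee-saved -> restored

REG = 0x52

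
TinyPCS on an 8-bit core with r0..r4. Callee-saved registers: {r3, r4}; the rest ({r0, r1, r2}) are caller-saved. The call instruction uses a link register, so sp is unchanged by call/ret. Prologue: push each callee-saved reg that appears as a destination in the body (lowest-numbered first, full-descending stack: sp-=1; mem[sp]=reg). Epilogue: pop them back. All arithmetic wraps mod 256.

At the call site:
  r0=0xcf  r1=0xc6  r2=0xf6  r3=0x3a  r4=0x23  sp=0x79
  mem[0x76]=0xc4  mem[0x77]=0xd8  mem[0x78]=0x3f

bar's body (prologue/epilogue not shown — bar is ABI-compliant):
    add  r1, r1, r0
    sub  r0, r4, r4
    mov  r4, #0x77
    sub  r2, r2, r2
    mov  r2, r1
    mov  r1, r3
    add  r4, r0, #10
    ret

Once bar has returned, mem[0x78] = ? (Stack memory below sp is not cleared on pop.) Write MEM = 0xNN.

prologue: push r4 -> mem[0x78]=0x23, sp=0x78
body[0] add  r1, r1, r0 -> r1=0x95
body[1] sub  r0, r4, r4 -> r0=0x00
body[2] mov  r4, #0x77 -> r4=0x77
body[3] sub  r2, r2, r2 -> r2=0x00
body[4] mov  r2, r1 -> r2=0x95
body[5] mov  r1, r3 -> r1=0x3a
body[6] add  r4, r0, #10 -> r4=0x0a
epilogue: pop r4=0x23, sp=0x79
prologue pushed ['r4'] at ['0x78']

MEM = 0x23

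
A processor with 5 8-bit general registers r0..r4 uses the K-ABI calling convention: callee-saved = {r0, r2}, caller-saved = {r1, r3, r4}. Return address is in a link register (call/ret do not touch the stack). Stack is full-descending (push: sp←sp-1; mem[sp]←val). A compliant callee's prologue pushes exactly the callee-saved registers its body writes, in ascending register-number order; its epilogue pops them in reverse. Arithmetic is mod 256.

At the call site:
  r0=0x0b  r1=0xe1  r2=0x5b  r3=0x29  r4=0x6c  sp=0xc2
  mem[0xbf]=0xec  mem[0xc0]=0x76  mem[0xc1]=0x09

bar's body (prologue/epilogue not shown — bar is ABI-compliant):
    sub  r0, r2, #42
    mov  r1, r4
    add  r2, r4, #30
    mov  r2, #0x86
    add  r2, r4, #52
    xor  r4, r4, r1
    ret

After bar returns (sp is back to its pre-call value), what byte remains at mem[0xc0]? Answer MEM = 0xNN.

MEM = 0x5b

prologue: push r0 -> mem[0xc1]=0x0b, sp=0xc1
prologue: push r2 -> mem[0xc0]=0x5b, sp=0xc0
body[0] sub  r0, r2, #42 -> r0=0x31
body[1] mov  r1, r4 -> r1=0x6c
body[2] add  r2, r4, #30 -> r2=0x8a
body[3] mov  r2, #0x86 -> r2=0x86
body[4] add  r2, r4, #52 -> r2=0xa0
body[5] xor  r4, r4, r1 -> r4=0x00
epilogue: pop r2=0x5b, sp=0xc1
epilogue: pop r0=0x0b, sp=0xc2
prologue pushed ['r0', 'r2'] at ['0xc1', '0xc0']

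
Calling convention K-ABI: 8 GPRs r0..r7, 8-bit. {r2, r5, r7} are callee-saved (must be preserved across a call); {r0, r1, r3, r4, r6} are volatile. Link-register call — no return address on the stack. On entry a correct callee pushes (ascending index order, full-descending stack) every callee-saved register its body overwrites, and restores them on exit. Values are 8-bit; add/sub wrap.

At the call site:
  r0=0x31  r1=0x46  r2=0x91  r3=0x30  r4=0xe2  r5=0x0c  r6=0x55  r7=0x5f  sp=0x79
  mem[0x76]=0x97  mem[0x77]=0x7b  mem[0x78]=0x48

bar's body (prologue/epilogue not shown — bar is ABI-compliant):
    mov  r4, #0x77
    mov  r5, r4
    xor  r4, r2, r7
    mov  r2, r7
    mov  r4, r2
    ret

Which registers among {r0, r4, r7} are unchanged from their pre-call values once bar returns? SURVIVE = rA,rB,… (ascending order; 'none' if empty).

prologue: push r2 -> mem[0x78]=0x91, sp=0x78
prologue: push r5 -> mem[0x77]=0x0c, sp=0x77
body[0] mov  r4, #0x77 -> r4=0x77
body[1] mov  r5, r4 -> r5=0x77
body[2] xor  r4, r2, r7 -> r4=0xce
body[3] mov  r2, r7 -> r2=0x5f
body[4] mov  r4, r2 -> r4=0x5f
epilogue: pop r5=0x0c, sp=0x78
epilogue: pop r2=0x91, sp=0x79
r0: caller-saved, written=False
r4: caller-saved, written=True
r7: callee-saved, written=False

SURVIVE = r0,r7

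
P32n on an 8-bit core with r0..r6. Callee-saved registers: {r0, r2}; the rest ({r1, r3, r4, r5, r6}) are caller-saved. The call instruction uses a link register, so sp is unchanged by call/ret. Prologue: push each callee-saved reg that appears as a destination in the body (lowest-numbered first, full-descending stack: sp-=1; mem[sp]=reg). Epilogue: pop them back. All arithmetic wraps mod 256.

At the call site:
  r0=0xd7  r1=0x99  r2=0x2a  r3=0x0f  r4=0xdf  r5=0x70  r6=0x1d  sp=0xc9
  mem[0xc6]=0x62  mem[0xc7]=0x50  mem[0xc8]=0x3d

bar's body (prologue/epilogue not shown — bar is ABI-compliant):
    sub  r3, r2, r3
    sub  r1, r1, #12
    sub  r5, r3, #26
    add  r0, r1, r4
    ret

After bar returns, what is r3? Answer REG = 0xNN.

REG = 0x1b

prologue: push r0 -> mem[0xc8]=0xd7, sp=0xc8
body[0] sub  r3, r2, r3 -> r3=0x1b
body[1] sub  r1, r1, #12 -> r1=0x8d
body[2] sub  r5, r3, #26 -> r5=0x01
body[3] add  r0, r1, r4 -> r0=0x6c
epilogue: pop r0=0xd7, sp=0xc9
r3 is caller-saved -> body value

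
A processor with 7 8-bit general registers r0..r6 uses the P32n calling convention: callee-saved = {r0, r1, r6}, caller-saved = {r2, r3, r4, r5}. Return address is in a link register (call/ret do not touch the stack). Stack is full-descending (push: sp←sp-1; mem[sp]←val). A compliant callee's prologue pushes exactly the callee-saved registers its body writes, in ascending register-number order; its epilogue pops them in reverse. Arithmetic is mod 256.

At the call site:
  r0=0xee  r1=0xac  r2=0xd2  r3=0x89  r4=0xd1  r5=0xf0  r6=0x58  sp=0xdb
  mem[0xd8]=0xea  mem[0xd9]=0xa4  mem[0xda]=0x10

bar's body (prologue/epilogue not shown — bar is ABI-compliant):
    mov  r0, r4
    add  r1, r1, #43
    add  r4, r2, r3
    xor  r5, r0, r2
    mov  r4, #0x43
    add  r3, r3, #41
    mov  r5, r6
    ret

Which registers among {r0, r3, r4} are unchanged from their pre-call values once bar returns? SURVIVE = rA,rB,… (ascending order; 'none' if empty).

prologue: push r0 → mem[0xda]=0xee, sp=0xda
prologue: push r1 → mem[0xd9]=0xac, sp=0xd9
body[0] mov  r0, r4 → r0=0xd1
body[1] add  r1, r1, #43 → r1=0xd7
body[2] add  r4, r2, r3 → r4=0x5b
body[3] xor  r5, r0, r2 → r5=0x03
body[4] mov  r4, #0x43 → r4=0x43
body[5] add  r3, r3, #41 → r3=0xb2
body[6] mov  r5, r6 → r5=0x58
epilogue: pop r1=0xac, sp=0xda
epilogue: pop r0=0xee, sp=0xdb
r0: callee-saved, written=True
r3: caller-saved, written=True
r4: caller-saved, written=True

SURVIVE = r0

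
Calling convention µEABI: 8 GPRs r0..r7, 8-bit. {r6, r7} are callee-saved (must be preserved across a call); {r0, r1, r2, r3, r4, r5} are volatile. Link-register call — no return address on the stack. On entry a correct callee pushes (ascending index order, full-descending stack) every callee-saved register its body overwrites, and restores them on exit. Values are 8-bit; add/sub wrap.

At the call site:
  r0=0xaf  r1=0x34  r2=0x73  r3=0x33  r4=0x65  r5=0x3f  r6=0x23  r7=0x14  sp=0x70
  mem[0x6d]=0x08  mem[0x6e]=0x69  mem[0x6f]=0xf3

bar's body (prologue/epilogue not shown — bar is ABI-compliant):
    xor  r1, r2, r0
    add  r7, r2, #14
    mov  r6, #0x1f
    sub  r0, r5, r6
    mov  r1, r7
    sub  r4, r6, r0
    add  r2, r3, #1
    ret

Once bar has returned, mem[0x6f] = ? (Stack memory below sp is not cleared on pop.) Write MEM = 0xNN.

prologue: push r6 → mem[0x6f]=0x23, sp=0x6f
prologue: push r7 → mem[0x6e]=0x14, sp=0x6e
body[0] xor  r1, r2, r0 → r1=0xdc
body[1] add  r7, r2, #14 → r7=0x81
body[2] mov  r6, #0x1f → r6=0x1f
body[3] sub  r0, r5, r6 → r0=0x20
body[4] mov  r1, r7 → r1=0x81
body[5] sub  r4, r6, r0 → r4=0xff
body[6] add  r2, r3, #1 → r2=0x34
epilogue: pop r7=0x14, sp=0x6f
epilogue: pop r6=0x23, sp=0x70
prologue pushed ['r6', 'r7'] at ['0x6f', '0x6e']

MEM = 0x23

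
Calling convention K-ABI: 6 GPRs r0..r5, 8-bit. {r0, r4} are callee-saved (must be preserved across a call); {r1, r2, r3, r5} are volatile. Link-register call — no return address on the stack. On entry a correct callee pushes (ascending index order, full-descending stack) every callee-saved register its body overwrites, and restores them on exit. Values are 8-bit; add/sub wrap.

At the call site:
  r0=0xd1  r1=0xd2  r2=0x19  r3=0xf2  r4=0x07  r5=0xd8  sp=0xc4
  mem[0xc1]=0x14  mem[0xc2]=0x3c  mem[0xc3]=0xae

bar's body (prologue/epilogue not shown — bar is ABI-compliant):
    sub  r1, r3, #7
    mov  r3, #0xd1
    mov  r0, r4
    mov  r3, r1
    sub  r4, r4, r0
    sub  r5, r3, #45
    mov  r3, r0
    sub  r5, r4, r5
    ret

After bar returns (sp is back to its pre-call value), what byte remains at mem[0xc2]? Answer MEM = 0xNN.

MEM = 0x07

prologue: push r0 -> mem[0xc3]=0xd1, sp=0xc3
prologue: push r4 -> mem[0xc2]=0x07, sp=0xc2
body[0] sub  r1, r3, #7 -> r1=0xeb
body[1] mov  r3, #0xd1 -> r3=0xd1
body[2] mov  r0, r4 -> r0=0x07
body[3] mov  r3, r1 -> r3=0xeb
body[4] sub  r4, r4, r0 -> r4=0x00
body[5] sub  r5, r3, #45 -> r5=0xbe
body[6] mov  r3, r0 -> r3=0x07
body[7] sub  r5, r4, r5 -> r5=0x42
epilogue: pop r4=0x07, sp=0xc3
epilogue: pop r0=0xd1, sp=0xc4
prologue pushed ['r0', 'r4'] at ['0xc3', '0xc2']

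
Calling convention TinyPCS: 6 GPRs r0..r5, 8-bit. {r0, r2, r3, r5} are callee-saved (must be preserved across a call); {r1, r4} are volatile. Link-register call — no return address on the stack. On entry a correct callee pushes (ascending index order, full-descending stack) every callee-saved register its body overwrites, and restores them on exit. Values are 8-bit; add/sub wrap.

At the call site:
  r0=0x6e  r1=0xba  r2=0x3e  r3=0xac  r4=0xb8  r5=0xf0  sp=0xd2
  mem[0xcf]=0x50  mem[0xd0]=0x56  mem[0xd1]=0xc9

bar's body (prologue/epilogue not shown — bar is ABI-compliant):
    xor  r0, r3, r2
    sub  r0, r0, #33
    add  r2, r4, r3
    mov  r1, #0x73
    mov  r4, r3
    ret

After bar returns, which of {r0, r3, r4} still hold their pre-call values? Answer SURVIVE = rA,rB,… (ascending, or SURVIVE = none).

prologue: push r0 -> mem[0xd1]=0x6e, sp=0xd1
prologue: push r2 -> mem[0xd0]=0x3e, sp=0xd0
body[0] xor  r0, r3, r2 -> r0=0x92
body[1] sub  r0, r0, #33 -> r0=0x71
body[2] add  r2, r4, r3 -> r2=0x64
body[3] mov  r1, #0x73 -> r1=0x73
body[4] mov  r4, r3 -> r4=0xac
epilogue: pop r2=0x3e, sp=0xd1
epilogue: pop r0=0x6e, sp=0xd2
r0: callee-saved, written=True
r3: callee-saved, written=False
r4: caller-saved, written=True

SURVIVE = r0,r3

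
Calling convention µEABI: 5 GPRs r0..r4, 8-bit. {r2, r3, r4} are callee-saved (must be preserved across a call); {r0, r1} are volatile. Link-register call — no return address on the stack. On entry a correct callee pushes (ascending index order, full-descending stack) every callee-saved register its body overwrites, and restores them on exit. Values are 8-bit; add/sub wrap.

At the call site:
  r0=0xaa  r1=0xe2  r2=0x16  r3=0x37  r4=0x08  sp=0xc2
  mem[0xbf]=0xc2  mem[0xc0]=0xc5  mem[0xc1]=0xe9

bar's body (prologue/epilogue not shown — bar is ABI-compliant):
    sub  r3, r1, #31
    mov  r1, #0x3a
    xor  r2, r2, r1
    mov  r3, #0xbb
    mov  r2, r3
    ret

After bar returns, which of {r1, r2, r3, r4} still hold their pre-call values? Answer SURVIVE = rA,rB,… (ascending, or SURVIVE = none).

prologue: push r2 -> mem[0xc1]=0x16, sp=0xc1
prologue: push r3 -> mem[0xc0]=0x37, sp=0xc0
body[0] sub  r3, r1, #31 -> r3=0xc3
body[1] mov  r1, #0x3a -> r1=0x3a
body[2] xor  r2, r2, r1 -> r2=0x2c
body[3] mov  r3, #0xbb -> r3=0xbb
body[4] mov  r2, r3 -> r2=0xbb
epilogue: pop r3=0x37, sp=0xc1
epilogue: pop r2=0x16, sp=0xc2
r1: caller-saved, written=True
r2: callee-saved, written=True
r3: callee-saved, written=True
r4: callee-saved, written=False

SURVIVE = r2,r3,r4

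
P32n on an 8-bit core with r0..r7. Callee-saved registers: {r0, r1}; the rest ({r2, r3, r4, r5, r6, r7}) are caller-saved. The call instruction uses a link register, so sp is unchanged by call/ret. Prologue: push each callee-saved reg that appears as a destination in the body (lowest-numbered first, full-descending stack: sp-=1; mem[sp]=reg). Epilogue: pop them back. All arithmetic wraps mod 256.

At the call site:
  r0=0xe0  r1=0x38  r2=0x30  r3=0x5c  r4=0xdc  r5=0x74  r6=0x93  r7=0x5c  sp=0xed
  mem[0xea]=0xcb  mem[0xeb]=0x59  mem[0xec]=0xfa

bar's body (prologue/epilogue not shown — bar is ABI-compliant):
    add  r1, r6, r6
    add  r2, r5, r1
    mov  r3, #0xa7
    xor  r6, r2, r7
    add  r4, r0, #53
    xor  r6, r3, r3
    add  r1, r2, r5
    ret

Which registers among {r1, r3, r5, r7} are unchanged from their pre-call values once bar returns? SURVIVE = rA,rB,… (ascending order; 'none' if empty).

SURVIVE = r1,r5,r7

prologue: push r1 → mem[0xec]=0x38, sp=0xec
body[0] add  r1, r6, r6 → r1=0x26
body[1] add  r2, r5, r1 → r2=0x9a
body[2] mov  r3, #0xa7 → r3=0xa7
body[3] xor  r6, r2, r7 → r6=0xc6
body[4] add  r4, r0, #53 → r4=0x15
body[5] xor  r6, r3, r3 → r6=0x00
body[6] add  r1, r2, r5 → r1=0x0e
epilogue: pop r1=0x38, sp=0xed
r1: callee-saved, written=True
r3: caller-saved, written=True
r5: caller-saved, written=False
r7: caller-saved, written=False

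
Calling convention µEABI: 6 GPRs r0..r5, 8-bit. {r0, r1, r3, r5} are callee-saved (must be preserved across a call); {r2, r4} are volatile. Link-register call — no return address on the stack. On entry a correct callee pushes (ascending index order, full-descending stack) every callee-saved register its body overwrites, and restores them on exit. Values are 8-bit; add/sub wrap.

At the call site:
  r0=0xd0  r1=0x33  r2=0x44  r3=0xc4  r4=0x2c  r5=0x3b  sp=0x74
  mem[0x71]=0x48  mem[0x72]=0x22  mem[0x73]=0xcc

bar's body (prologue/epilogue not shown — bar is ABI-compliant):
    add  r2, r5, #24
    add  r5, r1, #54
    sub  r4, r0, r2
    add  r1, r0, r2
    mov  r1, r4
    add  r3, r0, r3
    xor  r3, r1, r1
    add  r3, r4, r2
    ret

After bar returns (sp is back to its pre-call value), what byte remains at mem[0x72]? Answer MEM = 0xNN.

prologue: push r1 -> mem[0x73]=0x33, sp=0x73
prologue: push r3 -> mem[0x72]=0xc4, sp=0x72
prologue: push r5 -> mem[0x71]=0x3b, sp=0x71
body[0] add  r2, r5, #24 -> r2=0x53
body[1] add  r5, r1, #54 -> r5=0x69
body[2] sub  r4, r0, r2 -> r4=0x7d
body[3] add  r1, r0, r2 -> r1=0x23
body[4] mov  r1, r4 -> r1=0x7d
body[5] add  r3, r0, r3 -> r3=0x94
body[6] xor  r3, r1, r1 -> r3=0x00
body[7] add  r3, r4, r2 -> r3=0xd0
epilogue: pop r5=0x3b, sp=0x72
epilogue: pop r3=0xc4, sp=0x73
epilogue: pop r1=0x33, sp=0x74
prologue pushed ['r1', 'r3', 'r5'] at ['0x73', '0x72', '0x71']

MEM = 0xc4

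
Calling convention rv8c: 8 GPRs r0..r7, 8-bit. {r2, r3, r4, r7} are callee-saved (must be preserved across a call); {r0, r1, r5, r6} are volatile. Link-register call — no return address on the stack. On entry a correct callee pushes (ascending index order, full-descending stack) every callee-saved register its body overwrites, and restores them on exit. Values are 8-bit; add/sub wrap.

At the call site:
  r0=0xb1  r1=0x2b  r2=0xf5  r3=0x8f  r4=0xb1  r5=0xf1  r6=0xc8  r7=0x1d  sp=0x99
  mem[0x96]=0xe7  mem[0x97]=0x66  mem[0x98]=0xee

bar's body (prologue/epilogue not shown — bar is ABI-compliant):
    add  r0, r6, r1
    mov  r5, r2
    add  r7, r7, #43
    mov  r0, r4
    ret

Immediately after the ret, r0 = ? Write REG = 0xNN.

prologue: push r7 -> mem[0x98]=0x1d, sp=0x98
body[0] add  r0, r6, r1 -> r0=0xf3
body[1] mov  r5, r2 -> r5=0xf5
body[2] add  r7, r7, #43 -> r7=0x48
body[3] mov  r0, r4 -> r0=0xb1
epilogue: pop r7=0x1d, sp=0x99
r0 is caller-saved -> body value

REG = 0xb1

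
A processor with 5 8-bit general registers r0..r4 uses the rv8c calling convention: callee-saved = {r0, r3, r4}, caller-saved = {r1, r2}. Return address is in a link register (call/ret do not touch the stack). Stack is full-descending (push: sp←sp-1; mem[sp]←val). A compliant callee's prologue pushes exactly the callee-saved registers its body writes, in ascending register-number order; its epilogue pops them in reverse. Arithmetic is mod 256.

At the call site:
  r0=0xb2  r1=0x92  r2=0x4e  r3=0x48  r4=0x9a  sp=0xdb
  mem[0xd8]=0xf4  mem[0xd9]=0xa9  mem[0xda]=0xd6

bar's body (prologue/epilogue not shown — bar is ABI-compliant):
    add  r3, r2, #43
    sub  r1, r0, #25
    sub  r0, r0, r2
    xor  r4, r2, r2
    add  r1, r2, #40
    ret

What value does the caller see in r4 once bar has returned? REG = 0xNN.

REG = 0x9a

prologue: push r0 → mem[0xda]=0xb2, sp=0xda
prologue: push r3 → mem[0xd9]=0x48, sp=0xd9
prologue: push r4 → mem[0xd8]=0x9a, sp=0xd8
body[0] add  r3, r2, #43 → r3=0x79
body[1] sub  r1, r0, #25 → r1=0x99
body[2] sub  r0, r0, r2 → r0=0x64
body[3] xor  r4, r2, r2 → r4=0x00
body[4] add  r1, r2, #40 → r1=0x76
epilogue: pop r4=0x9a, sp=0xd9
epilogue: pop r3=0x48, sp=0xda
epilogue: pop r0=0xb2, sp=0xdb
r4 is callee-saved → restored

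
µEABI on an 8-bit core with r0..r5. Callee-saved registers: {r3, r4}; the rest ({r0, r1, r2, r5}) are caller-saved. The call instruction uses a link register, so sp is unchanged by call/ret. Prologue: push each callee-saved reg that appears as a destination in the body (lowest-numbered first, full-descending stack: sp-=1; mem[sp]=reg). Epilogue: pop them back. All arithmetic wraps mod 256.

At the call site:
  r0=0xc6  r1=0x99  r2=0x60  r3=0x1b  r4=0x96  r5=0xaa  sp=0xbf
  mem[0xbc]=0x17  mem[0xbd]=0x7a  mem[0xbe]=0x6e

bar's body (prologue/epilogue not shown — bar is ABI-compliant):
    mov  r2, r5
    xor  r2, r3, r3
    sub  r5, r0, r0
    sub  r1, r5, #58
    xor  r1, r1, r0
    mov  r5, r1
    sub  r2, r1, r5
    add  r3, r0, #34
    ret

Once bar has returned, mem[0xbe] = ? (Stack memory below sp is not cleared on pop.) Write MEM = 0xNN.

prologue: push r3 -> mem[0xbe]=0x1b, sp=0xbe
body[0] mov  r2, r5 -> r2=0xaa
body[1] xor  r2, r3, r3 -> r2=0x00
body[2] sub  r5, r0, r0 -> r5=0x00
body[3] sub  r1, r5, #58 -> r1=0xc6
body[4] xor  r1, r1, r0 -> r1=0x00
body[5] mov  r5, r1 -> r5=0x00
body[6] sub  r2, r1, r5 -> r2=0x00
body[7] add  r3, r0, #34 -> r3=0xe8
epilogue: pop r3=0x1b, sp=0xbf
prologue pushed ['r3'] at ['0xbe']

MEM = 0x1b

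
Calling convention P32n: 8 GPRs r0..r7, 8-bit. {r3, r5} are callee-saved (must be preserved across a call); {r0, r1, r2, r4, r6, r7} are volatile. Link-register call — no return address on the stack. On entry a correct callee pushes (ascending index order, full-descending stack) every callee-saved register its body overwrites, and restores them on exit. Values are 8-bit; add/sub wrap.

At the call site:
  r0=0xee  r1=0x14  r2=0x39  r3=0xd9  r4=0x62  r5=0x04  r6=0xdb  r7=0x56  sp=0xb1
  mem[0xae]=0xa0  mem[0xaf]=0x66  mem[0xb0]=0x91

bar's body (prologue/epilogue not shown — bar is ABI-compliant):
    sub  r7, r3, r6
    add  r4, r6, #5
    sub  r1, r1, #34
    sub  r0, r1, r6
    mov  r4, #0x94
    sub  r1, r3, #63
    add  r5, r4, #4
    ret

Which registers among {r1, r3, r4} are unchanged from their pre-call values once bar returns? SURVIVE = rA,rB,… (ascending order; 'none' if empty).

prologue: push r5 → mem[0xb0]=0x04, sp=0xb0
body[0] sub  r7, r3, r6 → r7=0xfe
body[1] add  r4, r6, #5 → r4=0xe0
body[2] sub  r1, r1, #34 → r1=0xf2
body[3] sub  r0, r1, r6 → r0=0x17
body[4] mov  r4, #0x94 → r4=0x94
body[5] sub  r1, r3, #63 → r1=0x9a
body[6] add  r5, r4, #4 → r5=0x98
epilogue: pop r5=0x04, sp=0xb1
r1: caller-saved, written=True
r3: callee-saved, written=False
r4: caller-saved, written=True

SURVIVE = r3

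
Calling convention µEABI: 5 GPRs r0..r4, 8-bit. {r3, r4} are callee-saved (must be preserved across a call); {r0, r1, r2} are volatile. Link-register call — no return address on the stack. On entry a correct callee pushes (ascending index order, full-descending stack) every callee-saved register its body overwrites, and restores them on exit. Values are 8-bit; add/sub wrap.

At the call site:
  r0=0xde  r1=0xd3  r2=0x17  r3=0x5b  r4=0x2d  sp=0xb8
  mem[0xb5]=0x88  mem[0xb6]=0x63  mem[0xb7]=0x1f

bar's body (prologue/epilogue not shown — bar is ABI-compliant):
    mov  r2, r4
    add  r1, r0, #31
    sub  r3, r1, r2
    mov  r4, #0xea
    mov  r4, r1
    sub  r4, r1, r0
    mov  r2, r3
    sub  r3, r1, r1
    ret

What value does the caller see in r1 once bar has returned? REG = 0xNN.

prologue: push r3 → mem[0xb7]=0x5b, sp=0xb7
prologue: push r4 → mem[0xb6]=0x2d, sp=0xb6
body[0] mov  r2, r4 → r2=0x2d
body[1] add  r1, r0, #31 → r1=0xfd
body[2] sub  r3, r1, r2 → r3=0xd0
body[3] mov  r4, #0xea → r4=0xea
body[4] mov  r4, r1 → r4=0xfd
body[5] sub  r4, r1, r0 → r4=0x1f
body[6] mov  r2, r3 → r2=0xd0
body[7] sub  r3, r1, r1 → r3=0x00
epilogue: pop r4=0x2d, sp=0xb7
epilogue: pop r3=0x5b, sp=0xb8
r1 is caller-saved → body value

REG = 0xfd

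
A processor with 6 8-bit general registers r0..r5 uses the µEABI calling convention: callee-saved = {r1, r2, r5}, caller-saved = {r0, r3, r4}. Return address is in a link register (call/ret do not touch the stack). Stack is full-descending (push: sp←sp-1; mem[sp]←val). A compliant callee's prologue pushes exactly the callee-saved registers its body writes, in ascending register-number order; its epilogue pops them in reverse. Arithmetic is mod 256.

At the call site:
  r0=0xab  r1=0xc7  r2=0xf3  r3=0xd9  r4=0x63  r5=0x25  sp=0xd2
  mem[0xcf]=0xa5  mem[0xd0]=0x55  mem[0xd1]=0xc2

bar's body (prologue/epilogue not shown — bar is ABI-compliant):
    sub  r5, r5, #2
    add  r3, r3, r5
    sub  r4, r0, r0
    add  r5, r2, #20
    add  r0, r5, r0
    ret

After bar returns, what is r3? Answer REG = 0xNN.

REG = 0xfc

prologue: push r5 -> mem[0xd1]=0x25, sp=0xd1
body[0] sub  r5, r5, #2 -> r5=0x23
body[1] add  r3, r3, r5 -> r3=0xfc
body[2] sub  r4, r0, r0 -> r4=0x00
body[3] add  r5, r2, #20 -> r5=0x07
body[4] add  r0, r5, r0 -> r0=0xb2
epilogue: pop r5=0x25, sp=0xd2
r3 is caller-saved -> body value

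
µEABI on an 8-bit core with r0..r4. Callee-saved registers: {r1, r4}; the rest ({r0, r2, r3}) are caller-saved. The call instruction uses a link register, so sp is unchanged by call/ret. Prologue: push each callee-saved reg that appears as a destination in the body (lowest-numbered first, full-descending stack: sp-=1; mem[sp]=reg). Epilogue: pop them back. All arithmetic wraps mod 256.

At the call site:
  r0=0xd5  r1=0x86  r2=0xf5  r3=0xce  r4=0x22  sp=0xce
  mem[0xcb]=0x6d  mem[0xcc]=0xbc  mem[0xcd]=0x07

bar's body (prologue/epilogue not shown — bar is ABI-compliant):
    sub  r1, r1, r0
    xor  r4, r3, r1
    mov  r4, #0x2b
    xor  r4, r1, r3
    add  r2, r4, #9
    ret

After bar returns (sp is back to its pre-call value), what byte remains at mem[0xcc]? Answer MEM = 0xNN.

MEM = 0x22

prologue: push r1 → mem[0xcd]=0x86, sp=0xcd
prologue: push r4 → mem[0xcc]=0x22, sp=0xcc
body[0] sub  r1, r1, r0 → r1=0xb1
body[1] xor  r4, r3, r1 → r4=0x7f
body[2] mov  r4, #0x2b → r4=0x2b
body[3] xor  r4, r1, r3 → r4=0x7f
body[4] add  r2, r4, #9 → r2=0x88
epilogue: pop r4=0x22, sp=0xcd
epilogue: pop r1=0x86, sp=0xce
prologue pushed ['r1', 'r4'] at ['0xcd', '0xcc']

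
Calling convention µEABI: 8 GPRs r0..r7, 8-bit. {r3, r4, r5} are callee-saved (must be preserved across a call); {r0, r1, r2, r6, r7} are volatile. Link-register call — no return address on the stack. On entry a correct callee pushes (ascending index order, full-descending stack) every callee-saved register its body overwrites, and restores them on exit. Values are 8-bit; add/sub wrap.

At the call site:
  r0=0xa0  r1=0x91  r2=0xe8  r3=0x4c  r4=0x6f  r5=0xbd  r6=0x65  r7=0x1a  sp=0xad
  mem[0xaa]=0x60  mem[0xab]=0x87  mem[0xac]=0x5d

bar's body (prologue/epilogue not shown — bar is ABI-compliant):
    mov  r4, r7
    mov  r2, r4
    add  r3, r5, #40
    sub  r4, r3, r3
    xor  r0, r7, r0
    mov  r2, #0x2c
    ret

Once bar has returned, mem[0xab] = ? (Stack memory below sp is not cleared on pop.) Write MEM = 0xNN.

MEM = 0x6f

prologue: push r3 → mem[0xac]=0x4c, sp=0xac
prologue: push r4 → mem[0xab]=0x6f, sp=0xab
body[0] mov  r4, r7 → r4=0x1a
body[1] mov  r2, r4 → r2=0x1a
body[2] add  r3, r5, #40 → r3=0xe5
body[3] sub  r4, r3, r3 → r4=0x00
body[4] xor  r0, r7, r0 → r0=0xba
body[5] mov  r2, #0x2c → r2=0x2c
epilogue: pop r4=0x6f, sp=0xac
epilogue: pop r3=0x4c, sp=0xad
prologue pushed ['r3', 'r4'] at ['0xac', '0xab']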